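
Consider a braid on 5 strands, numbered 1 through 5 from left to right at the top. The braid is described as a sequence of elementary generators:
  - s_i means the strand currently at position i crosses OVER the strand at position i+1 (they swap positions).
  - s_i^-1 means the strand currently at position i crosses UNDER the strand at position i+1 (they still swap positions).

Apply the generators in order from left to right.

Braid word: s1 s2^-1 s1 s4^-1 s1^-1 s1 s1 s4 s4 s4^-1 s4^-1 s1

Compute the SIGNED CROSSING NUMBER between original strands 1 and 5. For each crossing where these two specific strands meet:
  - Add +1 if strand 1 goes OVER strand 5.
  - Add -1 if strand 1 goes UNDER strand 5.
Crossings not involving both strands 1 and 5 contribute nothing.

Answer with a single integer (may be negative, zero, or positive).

Gen 1: crossing 1x2. Both 1&5? no. Sum: 0
Gen 2: crossing 1x3. Both 1&5? no. Sum: 0
Gen 3: crossing 2x3. Both 1&5? no. Sum: 0
Gen 4: crossing 4x5. Both 1&5? no. Sum: 0
Gen 5: crossing 3x2. Both 1&5? no. Sum: 0
Gen 6: crossing 2x3. Both 1&5? no. Sum: 0
Gen 7: crossing 3x2. Both 1&5? no. Sum: 0
Gen 8: crossing 5x4. Both 1&5? no. Sum: 0
Gen 9: crossing 4x5. Both 1&5? no. Sum: 0
Gen 10: crossing 5x4. Both 1&5? no. Sum: 0
Gen 11: crossing 4x5. Both 1&5? no. Sum: 0
Gen 12: crossing 2x3. Both 1&5? no. Sum: 0

Answer: 0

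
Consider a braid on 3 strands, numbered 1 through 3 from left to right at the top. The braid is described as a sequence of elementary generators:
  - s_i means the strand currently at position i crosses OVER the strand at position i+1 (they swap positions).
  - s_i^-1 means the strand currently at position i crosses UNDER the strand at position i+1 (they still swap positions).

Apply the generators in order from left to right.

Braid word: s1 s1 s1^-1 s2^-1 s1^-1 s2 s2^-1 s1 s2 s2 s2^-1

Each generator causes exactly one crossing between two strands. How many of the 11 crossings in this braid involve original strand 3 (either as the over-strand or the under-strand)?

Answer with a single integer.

Gen 1: crossing 1x2. Involves strand 3? no. Count so far: 0
Gen 2: crossing 2x1. Involves strand 3? no. Count so far: 0
Gen 3: crossing 1x2. Involves strand 3? no. Count so far: 0
Gen 4: crossing 1x3. Involves strand 3? yes. Count so far: 1
Gen 5: crossing 2x3. Involves strand 3? yes. Count so far: 2
Gen 6: crossing 2x1. Involves strand 3? no. Count so far: 2
Gen 7: crossing 1x2. Involves strand 3? no. Count so far: 2
Gen 8: crossing 3x2. Involves strand 3? yes. Count so far: 3
Gen 9: crossing 3x1. Involves strand 3? yes. Count so far: 4
Gen 10: crossing 1x3. Involves strand 3? yes. Count so far: 5
Gen 11: crossing 3x1. Involves strand 3? yes. Count so far: 6

Answer: 6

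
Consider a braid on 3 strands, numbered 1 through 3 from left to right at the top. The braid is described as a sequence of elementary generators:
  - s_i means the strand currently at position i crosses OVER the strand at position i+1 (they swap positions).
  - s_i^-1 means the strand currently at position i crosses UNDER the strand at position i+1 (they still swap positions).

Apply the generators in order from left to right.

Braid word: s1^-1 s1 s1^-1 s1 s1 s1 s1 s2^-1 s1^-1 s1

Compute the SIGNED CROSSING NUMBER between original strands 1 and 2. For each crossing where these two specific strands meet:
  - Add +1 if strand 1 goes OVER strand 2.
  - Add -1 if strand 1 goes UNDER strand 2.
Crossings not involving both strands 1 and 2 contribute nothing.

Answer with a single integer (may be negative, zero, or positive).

Answer: -3

Derivation:
Gen 1: 1 under 2. Both 1&2? yes. Contrib: -1. Sum: -1
Gen 2: 2 over 1. Both 1&2? yes. Contrib: -1. Sum: -2
Gen 3: 1 under 2. Both 1&2? yes. Contrib: -1. Sum: -3
Gen 4: 2 over 1. Both 1&2? yes. Contrib: -1. Sum: -4
Gen 5: 1 over 2. Both 1&2? yes. Contrib: +1. Sum: -3
Gen 6: 2 over 1. Both 1&2? yes. Contrib: -1. Sum: -4
Gen 7: 1 over 2. Both 1&2? yes. Contrib: +1. Sum: -3
Gen 8: crossing 1x3. Both 1&2? no. Sum: -3
Gen 9: crossing 2x3. Both 1&2? no. Sum: -3
Gen 10: crossing 3x2. Both 1&2? no. Sum: -3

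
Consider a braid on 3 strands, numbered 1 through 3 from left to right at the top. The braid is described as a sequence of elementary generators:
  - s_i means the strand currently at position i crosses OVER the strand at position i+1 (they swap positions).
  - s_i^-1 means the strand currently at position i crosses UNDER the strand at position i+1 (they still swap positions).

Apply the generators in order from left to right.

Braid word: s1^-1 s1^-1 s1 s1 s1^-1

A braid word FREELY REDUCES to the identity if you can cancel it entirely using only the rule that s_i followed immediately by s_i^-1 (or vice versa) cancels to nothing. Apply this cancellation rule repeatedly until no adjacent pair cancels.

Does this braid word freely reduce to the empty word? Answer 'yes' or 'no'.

Answer: no

Derivation:
Gen 1 (s1^-1): push. Stack: [s1^-1]
Gen 2 (s1^-1): push. Stack: [s1^-1 s1^-1]
Gen 3 (s1): cancels prior s1^-1. Stack: [s1^-1]
Gen 4 (s1): cancels prior s1^-1. Stack: []
Gen 5 (s1^-1): push. Stack: [s1^-1]
Reduced word: s1^-1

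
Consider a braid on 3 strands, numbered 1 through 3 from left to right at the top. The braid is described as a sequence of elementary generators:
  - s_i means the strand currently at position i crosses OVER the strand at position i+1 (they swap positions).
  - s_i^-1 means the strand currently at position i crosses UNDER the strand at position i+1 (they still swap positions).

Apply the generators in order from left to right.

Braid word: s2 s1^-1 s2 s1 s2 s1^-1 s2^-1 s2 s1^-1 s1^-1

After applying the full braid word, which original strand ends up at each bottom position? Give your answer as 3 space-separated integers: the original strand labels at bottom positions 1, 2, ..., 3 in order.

Answer: 1 2 3

Derivation:
Gen 1 (s2): strand 2 crosses over strand 3. Perm now: [1 3 2]
Gen 2 (s1^-1): strand 1 crosses under strand 3. Perm now: [3 1 2]
Gen 3 (s2): strand 1 crosses over strand 2. Perm now: [3 2 1]
Gen 4 (s1): strand 3 crosses over strand 2. Perm now: [2 3 1]
Gen 5 (s2): strand 3 crosses over strand 1. Perm now: [2 1 3]
Gen 6 (s1^-1): strand 2 crosses under strand 1. Perm now: [1 2 3]
Gen 7 (s2^-1): strand 2 crosses under strand 3. Perm now: [1 3 2]
Gen 8 (s2): strand 3 crosses over strand 2. Perm now: [1 2 3]
Gen 9 (s1^-1): strand 1 crosses under strand 2. Perm now: [2 1 3]
Gen 10 (s1^-1): strand 2 crosses under strand 1. Perm now: [1 2 3]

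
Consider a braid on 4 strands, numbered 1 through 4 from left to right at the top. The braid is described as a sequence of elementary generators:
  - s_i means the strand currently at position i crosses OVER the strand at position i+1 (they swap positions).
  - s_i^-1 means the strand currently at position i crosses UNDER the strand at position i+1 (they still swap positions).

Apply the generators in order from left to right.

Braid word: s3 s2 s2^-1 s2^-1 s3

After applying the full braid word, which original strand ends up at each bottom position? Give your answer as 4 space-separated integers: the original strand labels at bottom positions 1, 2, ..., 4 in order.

Answer: 1 4 3 2

Derivation:
Gen 1 (s3): strand 3 crosses over strand 4. Perm now: [1 2 4 3]
Gen 2 (s2): strand 2 crosses over strand 4. Perm now: [1 4 2 3]
Gen 3 (s2^-1): strand 4 crosses under strand 2. Perm now: [1 2 4 3]
Gen 4 (s2^-1): strand 2 crosses under strand 4. Perm now: [1 4 2 3]
Gen 5 (s3): strand 2 crosses over strand 3. Perm now: [1 4 3 2]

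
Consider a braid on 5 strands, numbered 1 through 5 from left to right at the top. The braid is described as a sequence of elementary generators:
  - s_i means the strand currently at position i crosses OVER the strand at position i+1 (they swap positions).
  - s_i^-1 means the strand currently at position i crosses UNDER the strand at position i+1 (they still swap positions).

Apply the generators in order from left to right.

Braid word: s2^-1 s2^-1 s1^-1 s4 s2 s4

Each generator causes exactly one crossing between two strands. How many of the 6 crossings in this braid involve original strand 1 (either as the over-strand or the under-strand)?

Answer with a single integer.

Answer: 2

Derivation:
Gen 1: crossing 2x3. Involves strand 1? no. Count so far: 0
Gen 2: crossing 3x2. Involves strand 1? no. Count so far: 0
Gen 3: crossing 1x2. Involves strand 1? yes. Count so far: 1
Gen 4: crossing 4x5. Involves strand 1? no. Count so far: 1
Gen 5: crossing 1x3. Involves strand 1? yes. Count so far: 2
Gen 6: crossing 5x4. Involves strand 1? no. Count so far: 2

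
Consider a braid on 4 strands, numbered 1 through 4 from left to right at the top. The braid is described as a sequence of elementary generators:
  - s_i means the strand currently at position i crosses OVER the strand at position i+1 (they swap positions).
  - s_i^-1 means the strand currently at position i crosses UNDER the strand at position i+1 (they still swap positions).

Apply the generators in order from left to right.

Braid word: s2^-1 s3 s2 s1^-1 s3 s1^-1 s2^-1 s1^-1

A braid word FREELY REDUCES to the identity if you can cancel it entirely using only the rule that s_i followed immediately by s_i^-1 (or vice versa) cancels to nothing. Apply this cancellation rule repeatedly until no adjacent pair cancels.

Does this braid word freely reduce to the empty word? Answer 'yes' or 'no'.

Gen 1 (s2^-1): push. Stack: [s2^-1]
Gen 2 (s3): push. Stack: [s2^-1 s3]
Gen 3 (s2): push. Stack: [s2^-1 s3 s2]
Gen 4 (s1^-1): push. Stack: [s2^-1 s3 s2 s1^-1]
Gen 5 (s3): push. Stack: [s2^-1 s3 s2 s1^-1 s3]
Gen 6 (s1^-1): push. Stack: [s2^-1 s3 s2 s1^-1 s3 s1^-1]
Gen 7 (s2^-1): push. Stack: [s2^-1 s3 s2 s1^-1 s3 s1^-1 s2^-1]
Gen 8 (s1^-1): push. Stack: [s2^-1 s3 s2 s1^-1 s3 s1^-1 s2^-1 s1^-1]
Reduced word: s2^-1 s3 s2 s1^-1 s3 s1^-1 s2^-1 s1^-1

Answer: no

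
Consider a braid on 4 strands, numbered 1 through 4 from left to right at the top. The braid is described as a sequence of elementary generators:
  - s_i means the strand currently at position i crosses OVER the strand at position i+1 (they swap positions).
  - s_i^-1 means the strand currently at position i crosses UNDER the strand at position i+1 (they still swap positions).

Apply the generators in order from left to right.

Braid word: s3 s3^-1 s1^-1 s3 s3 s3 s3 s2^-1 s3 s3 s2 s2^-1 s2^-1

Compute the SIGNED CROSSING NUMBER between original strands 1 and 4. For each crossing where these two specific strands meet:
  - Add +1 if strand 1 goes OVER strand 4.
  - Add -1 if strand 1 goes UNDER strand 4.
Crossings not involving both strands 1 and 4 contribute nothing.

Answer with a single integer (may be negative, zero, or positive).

Answer: 0

Derivation:
Gen 1: crossing 3x4. Both 1&4? no. Sum: 0
Gen 2: crossing 4x3. Both 1&4? no. Sum: 0
Gen 3: crossing 1x2. Both 1&4? no. Sum: 0
Gen 4: crossing 3x4. Both 1&4? no. Sum: 0
Gen 5: crossing 4x3. Both 1&4? no. Sum: 0
Gen 6: crossing 3x4. Both 1&4? no. Sum: 0
Gen 7: crossing 4x3. Both 1&4? no. Sum: 0
Gen 8: crossing 1x3. Both 1&4? no. Sum: 0
Gen 9: 1 over 4. Both 1&4? yes. Contrib: +1. Sum: 1
Gen 10: 4 over 1. Both 1&4? yes. Contrib: -1. Sum: 0
Gen 11: crossing 3x1. Both 1&4? no. Sum: 0
Gen 12: crossing 1x3. Both 1&4? no. Sum: 0
Gen 13: crossing 3x1. Both 1&4? no. Sum: 0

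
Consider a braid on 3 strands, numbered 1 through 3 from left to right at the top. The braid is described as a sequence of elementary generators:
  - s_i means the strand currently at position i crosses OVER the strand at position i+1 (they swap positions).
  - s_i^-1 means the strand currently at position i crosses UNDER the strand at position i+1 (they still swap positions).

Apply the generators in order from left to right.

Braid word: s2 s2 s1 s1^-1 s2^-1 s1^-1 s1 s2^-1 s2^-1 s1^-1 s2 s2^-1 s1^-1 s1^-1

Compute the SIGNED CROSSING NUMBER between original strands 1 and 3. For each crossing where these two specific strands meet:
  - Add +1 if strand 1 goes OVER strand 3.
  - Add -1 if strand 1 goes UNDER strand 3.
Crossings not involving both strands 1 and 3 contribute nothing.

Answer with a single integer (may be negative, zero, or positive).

Answer: -3

Derivation:
Gen 1: crossing 2x3. Both 1&3? no. Sum: 0
Gen 2: crossing 3x2. Both 1&3? no. Sum: 0
Gen 3: crossing 1x2. Both 1&3? no. Sum: 0
Gen 4: crossing 2x1. Both 1&3? no. Sum: 0
Gen 5: crossing 2x3. Both 1&3? no. Sum: 0
Gen 6: 1 under 3. Both 1&3? yes. Contrib: -1. Sum: -1
Gen 7: 3 over 1. Both 1&3? yes. Contrib: -1. Sum: -2
Gen 8: crossing 3x2. Both 1&3? no. Sum: -2
Gen 9: crossing 2x3. Both 1&3? no. Sum: -2
Gen 10: 1 under 3. Both 1&3? yes. Contrib: -1. Sum: -3
Gen 11: crossing 1x2. Both 1&3? no. Sum: -3
Gen 12: crossing 2x1. Both 1&3? no. Sum: -3
Gen 13: 3 under 1. Both 1&3? yes. Contrib: +1. Sum: -2
Gen 14: 1 under 3. Both 1&3? yes. Contrib: -1. Sum: -3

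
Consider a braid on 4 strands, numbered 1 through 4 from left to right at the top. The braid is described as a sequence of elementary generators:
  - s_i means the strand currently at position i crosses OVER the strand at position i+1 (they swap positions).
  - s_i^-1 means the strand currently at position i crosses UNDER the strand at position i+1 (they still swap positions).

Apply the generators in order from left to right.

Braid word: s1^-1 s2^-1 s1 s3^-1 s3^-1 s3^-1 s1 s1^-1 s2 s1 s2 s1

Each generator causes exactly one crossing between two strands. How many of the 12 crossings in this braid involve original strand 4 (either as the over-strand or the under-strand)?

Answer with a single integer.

Answer: 6

Derivation:
Gen 1: crossing 1x2. Involves strand 4? no. Count so far: 0
Gen 2: crossing 1x3. Involves strand 4? no. Count so far: 0
Gen 3: crossing 2x3. Involves strand 4? no. Count so far: 0
Gen 4: crossing 1x4. Involves strand 4? yes. Count so far: 1
Gen 5: crossing 4x1. Involves strand 4? yes. Count so far: 2
Gen 6: crossing 1x4. Involves strand 4? yes. Count so far: 3
Gen 7: crossing 3x2. Involves strand 4? no. Count so far: 3
Gen 8: crossing 2x3. Involves strand 4? no. Count so far: 3
Gen 9: crossing 2x4. Involves strand 4? yes. Count so far: 4
Gen 10: crossing 3x4. Involves strand 4? yes. Count so far: 5
Gen 11: crossing 3x2. Involves strand 4? no. Count so far: 5
Gen 12: crossing 4x2. Involves strand 4? yes. Count so far: 6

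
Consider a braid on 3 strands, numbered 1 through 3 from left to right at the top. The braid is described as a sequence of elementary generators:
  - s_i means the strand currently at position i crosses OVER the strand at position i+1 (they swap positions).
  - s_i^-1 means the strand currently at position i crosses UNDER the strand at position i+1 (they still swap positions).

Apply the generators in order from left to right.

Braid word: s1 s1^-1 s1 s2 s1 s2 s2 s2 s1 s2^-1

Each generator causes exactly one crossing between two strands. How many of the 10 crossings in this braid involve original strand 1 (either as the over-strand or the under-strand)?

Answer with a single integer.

Gen 1: crossing 1x2. Involves strand 1? yes. Count so far: 1
Gen 2: crossing 2x1. Involves strand 1? yes. Count so far: 2
Gen 3: crossing 1x2. Involves strand 1? yes. Count so far: 3
Gen 4: crossing 1x3. Involves strand 1? yes. Count so far: 4
Gen 5: crossing 2x3. Involves strand 1? no. Count so far: 4
Gen 6: crossing 2x1. Involves strand 1? yes. Count so far: 5
Gen 7: crossing 1x2. Involves strand 1? yes. Count so far: 6
Gen 8: crossing 2x1. Involves strand 1? yes. Count so far: 7
Gen 9: crossing 3x1. Involves strand 1? yes. Count so far: 8
Gen 10: crossing 3x2. Involves strand 1? no. Count so far: 8

Answer: 8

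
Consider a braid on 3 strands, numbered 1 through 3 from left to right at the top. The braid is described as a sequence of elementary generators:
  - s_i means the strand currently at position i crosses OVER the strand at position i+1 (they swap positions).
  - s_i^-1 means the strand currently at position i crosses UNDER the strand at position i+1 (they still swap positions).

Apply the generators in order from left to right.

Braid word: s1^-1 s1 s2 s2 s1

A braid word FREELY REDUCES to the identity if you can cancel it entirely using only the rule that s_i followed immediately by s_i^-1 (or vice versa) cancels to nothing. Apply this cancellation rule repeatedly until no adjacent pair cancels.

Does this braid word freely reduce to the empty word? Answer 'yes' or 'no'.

Answer: no

Derivation:
Gen 1 (s1^-1): push. Stack: [s1^-1]
Gen 2 (s1): cancels prior s1^-1. Stack: []
Gen 3 (s2): push. Stack: [s2]
Gen 4 (s2): push. Stack: [s2 s2]
Gen 5 (s1): push. Stack: [s2 s2 s1]
Reduced word: s2 s2 s1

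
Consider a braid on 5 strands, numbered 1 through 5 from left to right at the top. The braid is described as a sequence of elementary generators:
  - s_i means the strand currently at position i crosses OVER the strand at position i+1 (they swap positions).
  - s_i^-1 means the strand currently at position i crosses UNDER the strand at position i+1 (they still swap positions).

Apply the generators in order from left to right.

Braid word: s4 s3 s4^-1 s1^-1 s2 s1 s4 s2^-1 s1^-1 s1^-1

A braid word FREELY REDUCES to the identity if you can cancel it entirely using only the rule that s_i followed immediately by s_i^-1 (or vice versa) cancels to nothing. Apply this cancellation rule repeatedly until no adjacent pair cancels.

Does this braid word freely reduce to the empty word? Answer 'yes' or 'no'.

Gen 1 (s4): push. Stack: [s4]
Gen 2 (s3): push. Stack: [s4 s3]
Gen 3 (s4^-1): push. Stack: [s4 s3 s4^-1]
Gen 4 (s1^-1): push. Stack: [s4 s3 s4^-1 s1^-1]
Gen 5 (s2): push. Stack: [s4 s3 s4^-1 s1^-1 s2]
Gen 6 (s1): push. Stack: [s4 s3 s4^-1 s1^-1 s2 s1]
Gen 7 (s4): push. Stack: [s4 s3 s4^-1 s1^-1 s2 s1 s4]
Gen 8 (s2^-1): push. Stack: [s4 s3 s4^-1 s1^-1 s2 s1 s4 s2^-1]
Gen 9 (s1^-1): push. Stack: [s4 s3 s4^-1 s1^-1 s2 s1 s4 s2^-1 s1^-1]
Gen 10 (s1^-1): push. Stack: [s4 s3 s4^-1 s1^-1 s2 s1 s4 s2^-1 s1^-1 s1^-1]
Reduced word: s4 s3 s4^-1 s1^-1 s2 s1 s4 s2^-1 s1^-1 s1^-1

Answer: no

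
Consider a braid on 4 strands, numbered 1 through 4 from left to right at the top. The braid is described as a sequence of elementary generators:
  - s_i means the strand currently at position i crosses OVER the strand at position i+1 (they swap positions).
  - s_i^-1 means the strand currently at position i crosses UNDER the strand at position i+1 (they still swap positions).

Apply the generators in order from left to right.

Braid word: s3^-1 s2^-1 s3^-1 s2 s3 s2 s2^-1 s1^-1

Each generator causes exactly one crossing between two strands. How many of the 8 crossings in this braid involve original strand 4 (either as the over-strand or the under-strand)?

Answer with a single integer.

Gen 1: crossing 3x4. Involves strand 4? yes. Count so far: 1
Gen 2: crossing 2x4. Involves strand 4? yes. Count so far: 2
Gen 3: crossing 2x3. Involves strand 4? no. Count so far: 2
Gen 4: crossing 4x3. Involves strand 4? yes. Count so far: 3
Gen 5: crossing 4x2. Involves strand 4? yes. Count so far: 4
Gen 6: crossing 3x2. Involves strand 4? no. Count so far: 4
Gen 7: crossing 2x3. Involves strand 4? no. Count so far: 4
Gen 8: crossing 1x3. Involves strand 4? no. Count so far: 4

Answer: 4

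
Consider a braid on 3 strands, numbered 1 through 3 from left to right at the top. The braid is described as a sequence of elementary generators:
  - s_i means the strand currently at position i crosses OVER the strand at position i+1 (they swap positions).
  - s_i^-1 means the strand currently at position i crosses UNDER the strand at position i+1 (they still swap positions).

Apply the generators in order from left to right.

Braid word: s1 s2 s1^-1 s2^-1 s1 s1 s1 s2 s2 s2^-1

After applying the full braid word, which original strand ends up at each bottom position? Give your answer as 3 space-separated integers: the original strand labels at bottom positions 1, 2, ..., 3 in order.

Gen 1 (s1): strand 1 crosses over strand 2. Perm now: [2 1 3]
Gen 2 (s2): strand 1 crosses over strand 3. Perm now: [2 3 1]
Gen 3 (s1^-1): strand 2 crosses under strand 3. Perm now: [3 2 1]
Gen 4 (s2^-1): strand 2 crosses under strand 1. Perm now: [3 1 2]
Gen 5 (s1): strand 3 crosses over strand 1. Perm now: [1 3 2]
Gen 6 (s1): strand 1 crosses over strand 3. Perm now: [3 1 2]
Gen 7 (s1): strand 3 crosses over strand 1. Perm now: [1 3 2]
Gen 8 (s2): strand 3 crosses over strand 2. Perm now: [1 2 3]
Gen 9 (s2): strand 2 crosses over strand 3. Perm now: [1 3 2]
Gen 10 (s2^-1): strand 3 crosses under strand 2. Perm now: [1 2 3]

Answer: 1 2 3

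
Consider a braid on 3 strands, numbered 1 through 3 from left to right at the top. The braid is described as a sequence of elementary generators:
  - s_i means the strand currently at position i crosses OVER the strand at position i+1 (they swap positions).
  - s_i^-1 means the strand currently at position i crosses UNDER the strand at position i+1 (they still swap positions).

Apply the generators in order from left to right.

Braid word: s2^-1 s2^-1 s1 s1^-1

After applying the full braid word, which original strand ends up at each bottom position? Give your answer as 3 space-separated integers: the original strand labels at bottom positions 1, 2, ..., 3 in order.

Gen 1 (s2^-1): strand 2 crosses under strand 3. Perm now: [1 3 2]
Gen 2 (s2^-1): strand 3 crosses under strand 2. Perm now: [1 2 3]
Gen 3 (s1): strand 1 crosses over strand 2. Perm now: [2 1 3]
Gen 4 (s1^-1): strand 2 crosses under strand 1. Perm now: [1 2 3]

Answer: 1 2 3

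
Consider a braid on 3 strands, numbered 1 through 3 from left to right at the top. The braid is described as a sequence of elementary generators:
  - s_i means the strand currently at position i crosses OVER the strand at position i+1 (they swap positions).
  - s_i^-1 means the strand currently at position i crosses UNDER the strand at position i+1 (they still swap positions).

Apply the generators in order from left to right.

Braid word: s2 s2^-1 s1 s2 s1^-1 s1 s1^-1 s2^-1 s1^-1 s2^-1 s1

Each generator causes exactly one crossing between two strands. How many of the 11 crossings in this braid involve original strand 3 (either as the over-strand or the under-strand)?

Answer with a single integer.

Gen 1: crossing 2x3. Involves strand 3? yes. Count so far: 1
Gen 2: crossing 3x2. Involves strand 3? yes. Count so far: 2
Gen 3: crossing 1x2. Involves strand 3? no. Count so far: 2
Gen 4: crossing 1x3. Involves strand 3? yes. Count so far: 3
Gen 5: crossing 2x3. Involves strand 3? yes. Count so far: 4
Gen 6: crossing 3x2. Involves strand 3? yes. Count so far: 5
Gen 7: crossing 2x3. Involves strand 3? yes. Count so far: 6
Gen 8: crossing 2x1. Involves strand 3? no. Count so far: 6
Gen 9: crossing 3x1. Involves strand 3? yes. Count so far: 7
Gen 10: crossing 3x2. Involves strand 3? yes. Count so far: 8
Gen 11: crossing 1x2. Involves strand 3? no. Count so far: 8

Answer: 8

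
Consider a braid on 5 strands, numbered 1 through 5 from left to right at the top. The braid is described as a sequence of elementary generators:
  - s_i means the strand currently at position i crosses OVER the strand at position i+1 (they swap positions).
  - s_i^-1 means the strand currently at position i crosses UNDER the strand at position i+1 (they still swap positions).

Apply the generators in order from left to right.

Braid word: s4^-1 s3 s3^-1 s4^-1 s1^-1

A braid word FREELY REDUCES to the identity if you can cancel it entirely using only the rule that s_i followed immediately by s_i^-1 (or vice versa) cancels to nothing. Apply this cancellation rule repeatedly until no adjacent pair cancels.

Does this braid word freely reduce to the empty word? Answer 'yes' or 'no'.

Answer: no

Derivation:
Gen 1 (s4^-1): push. Stack: [s4^-1]
Gen 2 (s3): push. Stack: [s4^-1 s3]
Gen 3 (s3^-1): cancels prior s3. Stack: [s4^-1]
Gen 4 (s4^-1): push. Stack: [s4^-1 s4^-1]
Gen 5 (s1^-1): push. Stack: [s4^-1 s4^-1 s1^-1]
Reduced word: s4^-1 s4^-1 s1^-1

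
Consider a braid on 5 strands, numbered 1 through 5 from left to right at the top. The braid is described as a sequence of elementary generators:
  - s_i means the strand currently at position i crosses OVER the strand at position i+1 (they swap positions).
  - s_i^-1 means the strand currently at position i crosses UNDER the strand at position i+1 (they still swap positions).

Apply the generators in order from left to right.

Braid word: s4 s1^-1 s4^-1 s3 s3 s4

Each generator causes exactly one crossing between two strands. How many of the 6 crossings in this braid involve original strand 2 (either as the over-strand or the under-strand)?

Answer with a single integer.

Answer: 1

Derivation:
Gen 1: crossing 4x5. Involves strand 2? no. Count so far: 0
Gen 2: crossing 1x2. Involves strand 2? yes. Count so far: 1
Gen 3: crossing 5x4. Involves strand 2? no. Count so far: 1
Gen 4: crossing 3x4. Involves strand 2? no. Count so far: 1
Gen 5: crossing 4x3. Involves strand 2? no. Count so far: 1
Gen 6: crossing 4x5. Involves strand 2? no. Count so far: 1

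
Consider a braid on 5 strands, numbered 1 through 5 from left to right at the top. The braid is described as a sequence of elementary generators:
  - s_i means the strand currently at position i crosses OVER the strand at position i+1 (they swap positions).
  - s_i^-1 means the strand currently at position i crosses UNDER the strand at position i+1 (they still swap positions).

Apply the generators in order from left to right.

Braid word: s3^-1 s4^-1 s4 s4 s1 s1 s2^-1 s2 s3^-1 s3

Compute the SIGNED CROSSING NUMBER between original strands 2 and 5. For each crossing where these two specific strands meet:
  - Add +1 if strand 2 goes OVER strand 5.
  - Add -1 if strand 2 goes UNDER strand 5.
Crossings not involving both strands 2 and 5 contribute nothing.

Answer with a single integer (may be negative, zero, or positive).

Answer: 0

Derivation:
Gen 1: crossing 3x4. Both 2&5? no. Sum: 0
Gen 2: crossing 3x5. Both 2&5? no. Sum: 0
Gen 3: crossing 5x3. Both 2&5? no. Sum: 0
Gen 4: crossing 3x5. Both 2&5? no. Sum: 0
Gen 5: crossing 1x2. Both 2&5? no. Sum: 0
Gen 6: crossing 2x1. Both 2&5? no. Sum: 0
Gen 7: crossing 2x4. Both 2&5? no. Sum: 0
Gen 8: crossing 4x2. Both 2&5? no. Sum: 0
Gen 9: crossing 4x5. Both 2&5? no. Sum: 0
Gen 10: crossing 5x4. Both 2&5? no. Sum: 0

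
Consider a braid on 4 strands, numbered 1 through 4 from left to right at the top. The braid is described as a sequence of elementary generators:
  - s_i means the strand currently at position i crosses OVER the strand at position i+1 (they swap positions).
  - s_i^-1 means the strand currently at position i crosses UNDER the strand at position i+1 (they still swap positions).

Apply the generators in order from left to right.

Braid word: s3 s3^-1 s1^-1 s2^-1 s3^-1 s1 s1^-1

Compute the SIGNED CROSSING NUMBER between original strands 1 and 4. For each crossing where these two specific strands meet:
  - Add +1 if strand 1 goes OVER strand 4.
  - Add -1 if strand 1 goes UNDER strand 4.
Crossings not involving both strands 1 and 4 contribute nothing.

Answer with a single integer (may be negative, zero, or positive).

Answer: -1

Derivation:
Gen 1: crossing 3x4. Both 1&4? no. Sum: 0
Gen 2: crossing 4x3. Both 1&4? no. Sum: 0
Gen 3: crossing 1x2. Both 1&4? no. Sum: 0
Gen 4: crossing 1x3. Both 1&4? no. Sum: 0
Gen 5: 1 under 4. Both 1&4? yes. Contrib: -1. Sum: -1
Gen 6: crossing 2x3. Both 1&4? no. Sum: -1
Gen 7: crossing 3x2. Both 1&4? no. Sum: -1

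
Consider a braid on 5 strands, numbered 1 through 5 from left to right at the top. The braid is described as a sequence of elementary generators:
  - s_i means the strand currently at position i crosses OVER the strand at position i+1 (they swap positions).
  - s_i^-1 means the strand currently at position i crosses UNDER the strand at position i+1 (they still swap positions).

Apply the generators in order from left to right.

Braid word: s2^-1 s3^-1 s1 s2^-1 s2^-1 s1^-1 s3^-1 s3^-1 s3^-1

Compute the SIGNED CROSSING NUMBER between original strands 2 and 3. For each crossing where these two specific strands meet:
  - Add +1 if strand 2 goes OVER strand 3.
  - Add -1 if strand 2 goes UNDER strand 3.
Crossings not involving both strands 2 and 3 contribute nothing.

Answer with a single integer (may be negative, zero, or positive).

Gen 1: 2 under 3. Both 2&3? yes. Contrib: -1. Sum: -1
Gen 2: crossing 2x4. Both 2&3? no. Sum: -1
Gen 3: crossing 1x3. Both 2&3? no. Sum: -1
Gen 4: crossing 1x4. Both 2&3? no. Sum: -1
Gen 5: crossing 4x1. Both 2&3? no. Sum: -1
Gen 6: crossing 3x1. Both 2&3? no. Sum: -1
Gen 7: crossing 4x2. Both 2&3? no. Sum: -1
Gen 8: crossing 2x4. Both 2&3? no. Sum: -1
Gen 9: crossing 4x2. Both 2&3? no. Sum: -1

Answer: -1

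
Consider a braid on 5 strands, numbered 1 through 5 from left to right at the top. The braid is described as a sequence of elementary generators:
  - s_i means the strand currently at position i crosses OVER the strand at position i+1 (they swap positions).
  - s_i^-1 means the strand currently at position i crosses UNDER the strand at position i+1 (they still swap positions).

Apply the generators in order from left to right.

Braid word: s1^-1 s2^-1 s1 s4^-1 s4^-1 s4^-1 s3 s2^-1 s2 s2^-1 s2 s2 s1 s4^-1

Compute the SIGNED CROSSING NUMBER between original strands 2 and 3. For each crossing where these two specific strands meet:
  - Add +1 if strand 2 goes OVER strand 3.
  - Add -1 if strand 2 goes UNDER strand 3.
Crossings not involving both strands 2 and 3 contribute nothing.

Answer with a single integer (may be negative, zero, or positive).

Gen 1: crossing 1x2. Both 2&3? no. Sum: 0
Gen 2: crossing 1x3. Both 2&3? no. Sum: 0
Gen 3: 2 over 3. Both 2&3? yes. Contrib: +1. Sum: 1
Gen 4: crossing 4x5. Both 2&3? no. Sum: 1
Gen 5: crossing 5x4. Both 2&3? no. Sum: 1
Gen 6: crossing 4x5. Both 2&3? no. Sum: 1
Gen 7: crossing 1x5. Both 2&3? no. Sum: 1
Gen 8: crossing 2x5. Both 2&3? no. Sum: 1
Gen 9: crossing 5x2. Both 2&3? no. Sum: 1
Gen 10: crossing 2x5. Both 2&3? no. Sum: 1
Gen 11: crossing 5x2. Both 2&3? no. Sum: 1
Gen 12: crossing 2x5. Both 2&3? no. Sum: 1
Gen 13: crossing 3x5. Both 2&3? no. Sum: 1
Gen 14: crossing 1x4. Both 2&3? no. Sum: 1

Answer: 1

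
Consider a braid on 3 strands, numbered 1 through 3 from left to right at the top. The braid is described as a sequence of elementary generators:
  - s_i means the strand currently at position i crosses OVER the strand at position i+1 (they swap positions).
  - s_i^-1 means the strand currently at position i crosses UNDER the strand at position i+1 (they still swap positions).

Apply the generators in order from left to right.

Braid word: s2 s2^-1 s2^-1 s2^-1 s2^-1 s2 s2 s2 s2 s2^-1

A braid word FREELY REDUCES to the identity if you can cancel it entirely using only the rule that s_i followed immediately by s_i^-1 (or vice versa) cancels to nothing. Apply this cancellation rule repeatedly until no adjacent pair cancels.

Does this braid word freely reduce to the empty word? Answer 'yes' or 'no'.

Gen 1 (s2): push. Stack: [s2]
Gen 2 (s2^-1): cancels prior s2. Stack: []
Gen 3 (s2^-1): push. Stack: [s2^-1]
Gen 4 (s2^-1): push. Stack: [s2^-1 s2^-1]
Gen 5 (s2^-1): push. Stack: [s2^-1 s2^-1 s2^-1]
Gen 6 (s2): cancels prior s2^-1. Stack: [s2^-1 s2^-1]
Gen 7 (s2): cancels prior s2^-1. Stack: [s2^-1]
Gen 8 (s2): cancels prior s2^-1. Stack: []
Gen 9 (s2): push. Stack: [s2]
Gen 10 (s2^-1): cancels prior s2. Stack: []
Reduced word: (empty)

Answer: yes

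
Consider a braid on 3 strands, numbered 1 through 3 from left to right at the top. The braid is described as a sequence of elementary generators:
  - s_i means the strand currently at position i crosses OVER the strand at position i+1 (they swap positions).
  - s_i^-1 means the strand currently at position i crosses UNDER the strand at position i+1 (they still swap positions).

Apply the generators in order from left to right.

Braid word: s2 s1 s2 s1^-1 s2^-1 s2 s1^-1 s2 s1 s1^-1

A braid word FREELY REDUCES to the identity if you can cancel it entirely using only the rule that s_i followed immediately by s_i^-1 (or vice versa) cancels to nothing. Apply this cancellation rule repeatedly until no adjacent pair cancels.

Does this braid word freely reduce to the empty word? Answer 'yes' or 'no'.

Answer: no

Derivation:
Gen 1 (s2): push. Stack: [s2]
Gen 2 (s1): push. Stack: [s2 s1]
Gen 3 (s2): push. Stack: [s2 s1 s2]
Gen 4 (s1^-1): push. Stack: [s2 s1 s2 s1^-1]
Gen 5 (s2^-1): push. Stack: [s2 s1 s2 s1^-1 s2^-1]
Gen 6 (s2): cancels prior s2^-1. Stack: [s2 s1 s2 s1^-1]
Gen 7 (s1^-1): push. Stack: [s2 s1 s2 s1^-1 s1^-1]
Gen 8 (s2): push. Stack: [s2 s1 s2 s1^-1 s1^-1 s2]
Gen 9 (s1): push. Stack: [s2 s1 s2 s1^-1 s1^-1 s2 s1]
Gen 10 (s1^-1): cancels prior s1. Stack: [s2 s1 s2 s1^-1 s1^-1 s2]
Reduced word: s2 s1 s2 s1^-1 s1^-1 s2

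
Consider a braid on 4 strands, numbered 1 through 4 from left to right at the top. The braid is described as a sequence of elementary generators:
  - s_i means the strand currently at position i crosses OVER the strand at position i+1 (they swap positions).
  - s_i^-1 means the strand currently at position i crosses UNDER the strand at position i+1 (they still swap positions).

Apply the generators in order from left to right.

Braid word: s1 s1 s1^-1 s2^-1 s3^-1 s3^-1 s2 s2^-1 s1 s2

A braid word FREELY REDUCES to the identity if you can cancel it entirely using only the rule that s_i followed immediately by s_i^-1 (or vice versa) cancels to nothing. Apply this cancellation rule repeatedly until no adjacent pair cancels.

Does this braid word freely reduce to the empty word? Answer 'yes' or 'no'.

Gen 1 (s1): push. Stack: [s1]
Gen 2 (s1): push. Stack: [s1 s1]
Gen 3 (s1^-1): cancels prior s1. Stack: [s1]
Gen 4 (s2^-1): push. Stack: [s1 s2^-1]
Gen 5 (s3^-1): push. Stack: [s1 s2^-1 s3^-1]
Gen 6 (s3^-1): push. Stack: [s1 s2^-1 s3^-1 s3^-1]
Gen 7 (s2): push. Stack: [s1 s2^-1 s3^-1 s3^-1 s2]
Gen 8 (s2^-1): cancels prior s2. Stack: [s1 s2^-1 s3^-1 s3^-1]
Gen 9 (s1): push. Stack: [s1 s2^-1 s3^-1 s3^-1 s1]
Gen 10 (s2): push. Stack: [s1 s2^-1 s3^-1 s3^-1 s1 s2]
Reduced word: s1 s2^-1 s3^-1 s3^-1 s1 s2

Answer: no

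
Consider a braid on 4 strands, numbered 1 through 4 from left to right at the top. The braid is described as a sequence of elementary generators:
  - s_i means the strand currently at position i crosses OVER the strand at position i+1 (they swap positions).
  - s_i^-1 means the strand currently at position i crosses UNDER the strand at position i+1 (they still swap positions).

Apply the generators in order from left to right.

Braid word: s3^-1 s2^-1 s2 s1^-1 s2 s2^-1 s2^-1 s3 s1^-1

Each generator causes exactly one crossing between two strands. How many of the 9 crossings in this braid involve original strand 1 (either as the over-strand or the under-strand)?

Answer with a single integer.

Gen 1: crossing 3x4. Involves strand 1? no. Count so far: 0
Gen 2: crossing 2x4. Involves strand 1? no. Count so far: 0
Gen 3: crossing 4x2. Involves strand 1? no. Count so far: 0
Gen 4: crossing 1x2. Involves strand 1? yes. Count so far: 1
Gen 5: crossing 1x4. Involves strand 1? yes. Count so far: 2
Gen 6: crossing 4x1. Involves strand 1? yes. Count so far: 3
Gen 7: crossing 1x4. Involves strand 1? yes. Count so far: 4
Gen 8: crossing 1x3. Involves strand 1? yes. Count so far: 5
Gen 9: crossing 2x4. Involves strand 1? no. Count so far: 5

Answer: 5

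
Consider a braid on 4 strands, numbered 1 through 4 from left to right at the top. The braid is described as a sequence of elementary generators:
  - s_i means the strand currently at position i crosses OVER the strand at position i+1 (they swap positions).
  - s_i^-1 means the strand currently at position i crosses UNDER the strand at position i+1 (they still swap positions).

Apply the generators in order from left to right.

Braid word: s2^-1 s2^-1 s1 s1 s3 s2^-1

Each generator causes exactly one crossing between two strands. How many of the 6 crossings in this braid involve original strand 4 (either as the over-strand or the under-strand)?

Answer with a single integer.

Gen 1: crossing 2x3. Involves strand 4? no. Count so far: 0
Gen 2: crossing 3x2. Involves strand 4? no. Count so far: 0
Gen 3: crossing 1x2. Involves strand 4? no. Count so far: 0
Gen 4: crossing 2x1. Involves strand 4? no. Count so far: 0
Gen 5: crossing 3x4. Involves strand 4? yes. Count so far: 1
Gen 6: crossing 2x4. Involves strand 4? yes. Count so far: 2

Answer: 2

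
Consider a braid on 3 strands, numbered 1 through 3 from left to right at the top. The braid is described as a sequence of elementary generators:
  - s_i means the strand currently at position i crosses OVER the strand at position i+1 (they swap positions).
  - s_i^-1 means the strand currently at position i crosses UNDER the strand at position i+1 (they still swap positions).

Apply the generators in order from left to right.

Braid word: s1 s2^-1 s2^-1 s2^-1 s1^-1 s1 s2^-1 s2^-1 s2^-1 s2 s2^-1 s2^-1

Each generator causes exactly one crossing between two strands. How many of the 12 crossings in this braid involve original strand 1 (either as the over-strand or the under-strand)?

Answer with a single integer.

Gen 1: crossing 1x2. Involves strand 1? yes. Count so far: 1
Gen 2: crossing 1x3. Involves strand 1? yes. Count so far: 2
Gen 3: crossing 3x1. Involves strand 1? yes. Count so far: 3
Gen 4: crossing 1x3. Involves strand 1? yes. Count so far: 4
Gen 5: crossing 2x3. Involves strand 1? no. Count so far: 4
Gen 6: crossing 3x2. Involves strand 1? no. Count so far: 4
Gen 7: crossing 3x1. Involves strand 1? yes. Count so far: 5
Gen 8: crossing 1x3. Involves strand 1? yes. Count so far: 6
Gen 9: crossing 3x1. Involves strand 1? yes. Count so far: 7
Gen 10: crossing 1x3. Involves strand 1? yes. Count so far: 8
Gen 11: crossing 3x1. Involves strand 1? yes. Count so far: 9
Gen 12: crossing 1x3. Involves strand 1? yes. Count so far: 10

Answer: 10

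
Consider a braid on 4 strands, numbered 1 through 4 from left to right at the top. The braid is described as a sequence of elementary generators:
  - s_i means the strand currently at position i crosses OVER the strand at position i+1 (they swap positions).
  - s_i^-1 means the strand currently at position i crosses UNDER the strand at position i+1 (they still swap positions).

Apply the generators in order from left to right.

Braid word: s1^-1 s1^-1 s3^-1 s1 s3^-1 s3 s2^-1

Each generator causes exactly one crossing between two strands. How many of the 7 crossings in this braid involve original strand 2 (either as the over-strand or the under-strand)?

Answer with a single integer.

Answer: 3

Derivation:
Gen 1: crossing 1x2. Involves strand 2? yes. Count so far: 1
Gen 2: crossing 2x1. Involves strand 2? yes. Count so far: 2
Gen 3: crossing 3x4. Involves strand 2? no. Count so far: 2
Gen 4: crossing 1x2. Involves strand 2? yes. Count so far: 3
Gen 5: crossing 4x3. Involves strand 2? no. Count so far: 3
Gen 6: crossing 3x4. Involves strand 2? no. Count so far: 3
Gen 7: crossing 1x4. Involves strand 2? no. Count so far: 3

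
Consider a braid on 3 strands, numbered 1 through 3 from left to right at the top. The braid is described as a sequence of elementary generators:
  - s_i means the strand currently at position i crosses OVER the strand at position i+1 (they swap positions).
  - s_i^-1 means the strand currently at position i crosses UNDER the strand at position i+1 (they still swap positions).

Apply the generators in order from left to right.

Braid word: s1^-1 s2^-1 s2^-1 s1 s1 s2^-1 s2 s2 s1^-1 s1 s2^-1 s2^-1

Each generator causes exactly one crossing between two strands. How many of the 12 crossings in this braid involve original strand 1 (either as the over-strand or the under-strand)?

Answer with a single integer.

Gen 1: crossing 1x2. Involves strand 1? yes. Count so far: 1
Gen 2: crossing 1x3. Involves strand 1? yes. Count so far: 2
Gen 3: crossing 3x1. Involves strand 1? yes. Count so far: 3
Gen 4: crossing 2x1. Involves strand 1? yes. Count so far: 4
Gen 5: crossing 1x2. Involves strand 1? yes. Count so far: 5
Gen 6: crossing 1x3. Involves strand 1? yes. Count so far: 6
Gen 7: crossing 3x1. Involves strand 1? yes. Count so far: 7
Gen 8: crossing 1x3. Involves strand 1? yes. Count so far: 8
Gen 9: crossing 2x3. Involves strand 1? no. Count so far: 8
Gen 10: crossing 3x2. Involves strand 1? no. Count so far: 8
Gen 11: crossing 3x1. Involves strand 1? yes. Count so far: 9
Gen 12: crossing 1x3. Involves strand 1? yes. Count so far: 10

Answer: 10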